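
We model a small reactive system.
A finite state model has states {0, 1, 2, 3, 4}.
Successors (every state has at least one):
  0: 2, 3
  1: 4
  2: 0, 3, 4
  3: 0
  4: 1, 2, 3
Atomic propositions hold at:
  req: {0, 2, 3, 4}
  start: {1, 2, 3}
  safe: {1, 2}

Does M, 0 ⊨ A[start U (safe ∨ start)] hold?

No

Sat(safe ∨ start) = {1, 2, 3}
A[start U (safe ∨ start)]: least fixpoint, start Z0 = Sat((safe ∨ start)) = {1, 2, 3}, add states in Sat(start) with every successor in Z. Already a fixed point.
Sat(A[start U (safe ∨ start)]) = {1, 2, 3}
0 ∉ Sat(A[start U (safe ∨ start)]) = {1, 2, 3}, so the formula does not hold at 0.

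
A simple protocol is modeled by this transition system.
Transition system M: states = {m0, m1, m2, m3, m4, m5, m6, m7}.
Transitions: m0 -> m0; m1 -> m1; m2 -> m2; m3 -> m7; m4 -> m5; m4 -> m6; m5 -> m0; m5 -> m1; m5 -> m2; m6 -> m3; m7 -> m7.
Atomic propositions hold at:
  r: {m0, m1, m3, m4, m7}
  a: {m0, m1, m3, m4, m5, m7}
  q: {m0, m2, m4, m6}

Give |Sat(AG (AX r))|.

Sat(AX r) = {s : every successor in {m0, m1, m3, m4, m7}} = {m0, m1, m3, m6, m7}
AG (AX r): greatest fixpoint, start Z0 = {m0, m1, m3, m6, m7}, keep only states in Sat with every successor in Z. Already a fixed point.
Sat(AG (AX r)) = {m0, m1, m3, m6, m7}
|Sat(AG (AX r))| = |{m0, m1, m3, m6, m7}| = 5.

5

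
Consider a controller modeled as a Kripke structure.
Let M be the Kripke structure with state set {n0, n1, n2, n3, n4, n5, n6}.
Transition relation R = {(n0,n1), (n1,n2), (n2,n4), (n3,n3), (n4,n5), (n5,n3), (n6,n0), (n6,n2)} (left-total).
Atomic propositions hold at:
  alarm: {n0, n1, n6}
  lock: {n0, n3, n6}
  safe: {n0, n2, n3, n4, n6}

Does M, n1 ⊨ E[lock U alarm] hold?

Yes

E[lock U alarm]: least fixpoint, start Z0 = Sat(alarm) = {n0, n1, n6}, add states in Sat(lock) with some successor in Z. Already a fixed point.
Sat(E[lock U alarm]) = {n0, n1, n6}
n1 ∈ Sat(E[lock U alarm]) = {n0, n1, n6}, so the formula holds at n1.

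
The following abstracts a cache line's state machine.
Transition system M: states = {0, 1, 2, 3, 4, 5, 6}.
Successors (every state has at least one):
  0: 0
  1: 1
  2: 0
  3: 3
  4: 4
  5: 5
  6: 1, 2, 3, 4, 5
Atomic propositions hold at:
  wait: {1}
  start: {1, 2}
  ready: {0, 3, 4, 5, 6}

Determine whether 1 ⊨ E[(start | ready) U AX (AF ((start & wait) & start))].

Sat(start | ready) = {0, 1, 2, 3, 4, 5, 6}
Sat(start & wait) = {1}
Sat((start & wait) & start) = {1}
AF ((start & wait) & start): least fixpoint, start Z0 = {1}, add states with every successor in Z. Already a fixed point.
Sat(AF ((start & wait) & start)) = {1}
Sat(AX (AF ((start & wait) & start))) = {s : every successor in {1}} = {1}
E[(start | ready) U AX (AF ((start & wait) & start))]: least fixpoint, start Z0 = Sat(AX (AF ((start & wait) & start))) = {1}, add states in Sat(start | ready) with some successor in Z. Z1 = {1, 6}; fixed.
Sat(E[(start | ready) U AX (AF ((start & wait) & start))]) = {1, 6}
1 ∈ Sat(E[(start | ready) U AX (AF ((start & wait) & start))]) = {1, 6}, so the formula holds at 1.

Yes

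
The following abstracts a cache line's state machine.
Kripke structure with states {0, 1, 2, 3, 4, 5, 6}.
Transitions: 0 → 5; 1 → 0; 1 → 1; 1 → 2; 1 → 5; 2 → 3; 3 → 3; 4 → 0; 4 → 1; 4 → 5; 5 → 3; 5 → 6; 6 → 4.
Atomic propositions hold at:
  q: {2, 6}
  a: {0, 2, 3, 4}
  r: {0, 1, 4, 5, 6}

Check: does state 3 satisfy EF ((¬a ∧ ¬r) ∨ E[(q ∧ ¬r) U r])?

No

Sat(¬a) = {1, 5, 6}
Sat(¬r) = {2, 3}
Sat(¬a ∧ ¬r) = ∅
Sat(q ∧ ¬r) = {2}
E[(q ∧ ¬r) U r]: least fixpoint, start Z0 = Sat(r) = {0, 1, 4, 5, 6}, add states in Sat(q ∧ ¬r) with some successor in Z. Already a fixed point.
Sat(E[(q ∧ ¬r) U r]) = {0, 1, 4, 5, 6}
Sat((¬a ∧ ¬r) ∨ E[(q ∧ ¬r) U r]) = {0, 1, 4, 5, 6}
EF ((¬a ∧ ¬r) ∨ E[(q ∧ ¬r) U r]): least fixpoint, start Z0 = {0, 1, 4, 5, 6}, add states with some successor in Z. Already a fixed point.
Sat(EF ((¬a ∧ ¬r) ∨ E[(q ∧ ¬r) U r])) = {0, 1, 4, 5, 6}
3 ∉ Sat(EF ((¬a ∧ ¬r) ∨ E[(q ∧ ¬r) U r])) = {0, 1, 4, 5, 6}, so the formula does not hold at 3.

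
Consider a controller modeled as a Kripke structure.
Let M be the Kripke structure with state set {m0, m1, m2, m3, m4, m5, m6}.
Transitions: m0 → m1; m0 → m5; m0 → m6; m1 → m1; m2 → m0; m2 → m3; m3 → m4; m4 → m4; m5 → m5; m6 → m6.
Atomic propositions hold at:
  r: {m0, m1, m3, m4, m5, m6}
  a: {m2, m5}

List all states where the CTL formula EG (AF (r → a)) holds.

{m5}

Sat(r → a) = {m2, m5}
AF (r → a): least fixpoint, start Z0 = {m2, m5}, add states with every successor in Z. Already a fixed point.
Sat(AF (r → a)) = {m2, m5}
EG (AF (r → a)): greatest fixpoint, start Z0 = {m2, m5}, keep only states in Sat with some successor in Z. Z1 = {m5}; fixed.
Sat(EG (AF (r → a))) = {m5}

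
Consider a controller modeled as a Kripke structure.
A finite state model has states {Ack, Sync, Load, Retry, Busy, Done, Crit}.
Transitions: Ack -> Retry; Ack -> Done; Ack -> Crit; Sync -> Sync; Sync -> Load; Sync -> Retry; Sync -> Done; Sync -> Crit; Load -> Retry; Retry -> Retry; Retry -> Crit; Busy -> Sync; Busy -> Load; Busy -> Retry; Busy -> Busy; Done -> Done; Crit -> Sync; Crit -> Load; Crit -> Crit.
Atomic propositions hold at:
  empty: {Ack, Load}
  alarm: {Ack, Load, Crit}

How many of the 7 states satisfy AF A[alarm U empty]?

A[alarm U empty]: least fixpoint, start Z0 = Sat(empty) = {Ack, Load}, add states in Sat(alarm) with every successor in Z. Already a fixed point.
Sat(A[alarm U empty]) = {Ack, Load}
AF A[alarm U empty]: least fixpoint, start Z0 = {Ack, Load}, add states with every successor in Z. Already a fixed point.
Sat(AF A[alarm U empty]) = {Ack, Load}
|Sat(AF A[alarm U empty])| = |{Ack, Load}| = 2.

2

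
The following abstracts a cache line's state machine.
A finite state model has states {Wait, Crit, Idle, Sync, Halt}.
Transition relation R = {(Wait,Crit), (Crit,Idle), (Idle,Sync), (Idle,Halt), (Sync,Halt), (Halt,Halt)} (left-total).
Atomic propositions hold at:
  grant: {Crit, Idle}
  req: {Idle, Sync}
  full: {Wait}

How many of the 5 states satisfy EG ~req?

1

Sat(~req) = {Wait, Crit, Halt}
EG ~req: greatest fixpoint, start Z0 = {Wait, Crit, Halt}, keep only states in Sat with some successor in Z. Z1 = {Wait, Halt}; Z2 = {Halt}; fixed.
Sat(EG ~req) = {Halt}
|Sat(EG ~req)| = |{Halt}| = 1.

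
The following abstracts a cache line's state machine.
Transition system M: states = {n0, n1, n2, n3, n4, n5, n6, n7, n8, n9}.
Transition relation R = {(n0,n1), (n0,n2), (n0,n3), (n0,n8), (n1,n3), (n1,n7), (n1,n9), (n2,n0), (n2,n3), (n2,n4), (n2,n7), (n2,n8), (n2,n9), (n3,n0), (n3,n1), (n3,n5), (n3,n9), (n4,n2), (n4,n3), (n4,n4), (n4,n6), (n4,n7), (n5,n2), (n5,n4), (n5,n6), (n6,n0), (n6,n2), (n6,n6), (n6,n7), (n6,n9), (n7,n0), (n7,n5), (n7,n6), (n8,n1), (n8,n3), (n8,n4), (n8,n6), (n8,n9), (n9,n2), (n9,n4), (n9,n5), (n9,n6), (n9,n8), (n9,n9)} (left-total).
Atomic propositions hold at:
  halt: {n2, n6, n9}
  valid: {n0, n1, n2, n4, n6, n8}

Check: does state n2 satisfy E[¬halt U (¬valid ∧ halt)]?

Sat(¬halt) = {n0, n1, n3, n4, n5, n7, n8}
Sat(¬valid) = {n3, n5, n7, n9}
Sat(¬valid ∧ halt) = {n9}
E[¬halt U (¬valid ∧ halt)]: least fixpoint, start Z0 = Sat((¬valid ∧ halt)) = {n9}, add states in Sat(¬halt) with some successor in Z. Z1 = {n1, n3, n8, n9}; Z2 = {n0, n1, n3, n4, n8, n9}; Z3 = {n0, n1, n3, n4, n5, n7, n8, n9}; fixed.
Sat(E[¬halt U (¬valid ∧ halt)]) = {n0, n1, n3, n4, n5, n7, n8, n9}
n2 ∉ Sat(E[¬halt U (¬valid ∧ halt)]) = {n0, n1, n3, n4, n5, n7, n8, n9}, so the formula does not hold at n2.

No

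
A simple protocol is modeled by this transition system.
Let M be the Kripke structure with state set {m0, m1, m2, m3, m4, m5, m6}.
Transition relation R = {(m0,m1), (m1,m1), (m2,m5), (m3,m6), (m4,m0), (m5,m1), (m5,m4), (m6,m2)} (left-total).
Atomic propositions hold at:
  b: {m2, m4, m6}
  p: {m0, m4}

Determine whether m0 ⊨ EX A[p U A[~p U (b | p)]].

No

Sat(~p) = {m1, m2, m3, m5, m6}
Sat(b | p) = {m0, m2, m4, m6}
A[~p U (b | p)]: least fixpoint, start Z0 = Sat((b | p)) = {m0, m2, m4, m6}, add states in Sat(~p) with every successor in Z. Z1 = {m0, m2, m3, m4, m6}; fixed.
Sat(A[~p U (b | p)]) = {m0, m2, m3, m4, m6}
A[p U A[~p U (b | p)]]: least fixpoint, start Z0 = Sat(A[~p U (b | p)]) = {m0, m2, m3, m4, m6}, add states in Sat(p) with every successor in Z. Already a fixed point.
Sat(A[p U A[~p U (b | p)]]) = {m0, m2, m3, m4, m6}
Sat(EX A[p U A[~p U (b | p)]]) = {s : some successor in {m0, m2, m3, m4, m6}} = {m3, m4, m5, m6}
m0 ∉ Sat(EX A[p U A[~p U (b | p)]]) = {m3, m4, m5, m6}, so the formula does not hold at m0.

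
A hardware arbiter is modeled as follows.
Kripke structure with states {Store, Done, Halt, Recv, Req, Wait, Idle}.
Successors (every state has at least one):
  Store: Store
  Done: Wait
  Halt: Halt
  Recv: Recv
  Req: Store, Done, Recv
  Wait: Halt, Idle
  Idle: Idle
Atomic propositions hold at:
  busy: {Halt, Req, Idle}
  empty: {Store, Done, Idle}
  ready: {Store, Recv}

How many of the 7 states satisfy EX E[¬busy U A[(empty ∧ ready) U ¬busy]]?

4

Sat(¬busy) = {Store, Done, Recv, Wait}
Sat(empty ∧ ready) = {Store}
A[(empty ∧ ready) U ¬busy]: least fixpoint, start Z0 = Sat(¬busy) = {Store, Done, Recv, Wait}, add states in Sat(empty ∧ ready) with every successor in Z. Already a fixed point.
Sat(A[(empty ∧ ready) U ¬busy]) = {Store, Done, Recv, Wait}
E[¬busy U A[(empty ∧ ready) U ¬busy]]: least fixpoint, start Z0 = Sat(A[(empty ∧ ready) U ¬busy]) = {Store, Done, Recv, Wait}, add states in Sat(¬busy) with some successor in Z. Already a fixed point.
Sat(E[¬busy U A[(empty ∧ ready) U ¬busy]]) = {Store, Done, Recv, Wait}
Sat(EX E[¬busy U A[(empty ∧ ready) U ¬busy]]) = {s : some successor in {Store, Done, Recv, Wait}} = {Store, Done, Recv, Req}
|Sat(EX E[¬busy U A[(empty ∧ ready) U ¬busy]])| = |{Store, Done, Recv, Req}| = 4.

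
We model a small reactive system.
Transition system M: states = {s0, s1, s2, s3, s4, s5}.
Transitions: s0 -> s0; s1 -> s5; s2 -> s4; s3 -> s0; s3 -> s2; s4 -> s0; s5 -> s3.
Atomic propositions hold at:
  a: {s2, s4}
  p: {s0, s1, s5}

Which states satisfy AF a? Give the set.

{s2, s4}

AF a: least fixpoint, start Z0 = {s2, s4}, add states with every successor in Z. Already a fixed point.
Sat(AF a) = {s2, s4}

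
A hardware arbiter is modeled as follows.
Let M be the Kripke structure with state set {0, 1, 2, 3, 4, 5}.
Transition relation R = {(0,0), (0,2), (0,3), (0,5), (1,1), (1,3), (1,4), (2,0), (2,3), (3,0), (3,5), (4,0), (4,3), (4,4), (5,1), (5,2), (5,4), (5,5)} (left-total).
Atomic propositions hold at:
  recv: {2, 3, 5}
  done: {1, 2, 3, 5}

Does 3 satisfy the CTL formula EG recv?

Yes

EG recv: greatest fixpoint, start Z0 = {2, 3, 5}, keep only states in Sat with some successor in Z. Already a fixed point.
Sat(EG recv) = {2, 3, 5}
3 ∈ Sat(EG recv) = {2, 3, 5}, so the formula holds at 3.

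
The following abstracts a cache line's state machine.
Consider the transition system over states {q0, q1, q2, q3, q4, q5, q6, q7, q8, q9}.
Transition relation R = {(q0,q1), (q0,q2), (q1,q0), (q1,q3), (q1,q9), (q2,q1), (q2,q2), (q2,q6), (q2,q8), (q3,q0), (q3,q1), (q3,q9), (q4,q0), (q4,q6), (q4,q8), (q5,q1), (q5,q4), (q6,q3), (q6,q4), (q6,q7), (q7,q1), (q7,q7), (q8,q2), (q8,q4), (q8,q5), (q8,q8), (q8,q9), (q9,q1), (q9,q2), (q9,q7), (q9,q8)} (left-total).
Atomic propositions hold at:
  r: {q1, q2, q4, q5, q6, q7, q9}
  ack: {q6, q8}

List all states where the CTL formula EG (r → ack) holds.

{q8}

Sat(r → ack) = {q0, q3, q6, q8}
EG (r → ack): greatest fixpoint, start Z0 = {q0, q3, q6, q8}, keep only states in Sat with some successor in Z. Z1 = {q3, q6, q8}; Z2 = {q6, q8}; Z3 = {q8}; fixed.
Sat(EG (r → ack)) = {q8}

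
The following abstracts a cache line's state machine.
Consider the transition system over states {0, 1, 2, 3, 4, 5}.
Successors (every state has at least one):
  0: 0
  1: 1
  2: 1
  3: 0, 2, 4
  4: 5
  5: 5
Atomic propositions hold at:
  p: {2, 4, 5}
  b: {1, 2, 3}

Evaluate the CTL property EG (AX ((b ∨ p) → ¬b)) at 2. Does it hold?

No

Sat(b ∨ p) = {1, 2, 3, 4, 5}
Sat(¬b) = {0, 4, 5}
Sat((b ∨ p) → ¬b) = {0, 4, 5}
Sat(AX ((b ∨ p) → ¬b)) = {s : every successor in {0, 4, 5}} = {0, 4, 5}
EG (AX ((b ∨ p) → ¬b)): greatest fixpoint, start Z0 = {0, 4, 5}, keep only states in Sat with some successor in Z. Already a fixed point.
Sat(EG (AX ((b ∨ p) → ¬b))) = {0, 4, 5}
2 ∉ Sat(EG (AX ((b ∨ p) → ¬b))) = {0, 4, 5}, so the formula does not hold at 2.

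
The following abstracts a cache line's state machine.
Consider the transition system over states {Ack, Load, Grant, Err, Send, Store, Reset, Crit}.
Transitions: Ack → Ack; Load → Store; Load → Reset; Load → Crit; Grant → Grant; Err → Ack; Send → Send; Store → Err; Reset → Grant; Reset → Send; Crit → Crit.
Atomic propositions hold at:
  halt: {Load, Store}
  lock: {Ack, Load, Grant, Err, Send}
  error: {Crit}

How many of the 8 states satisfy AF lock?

AF lock: least fixpoint, start Z0 = {Ack, Load, Grant, Err, Send}, add states with every successor in Z. Z1 = {Ack, Load, Grant, Err, Send, Store, Reset}; fixed.
Sat(AF lock) = {Ack, Load, Grant, Err, Send, Store, Reset}
|Sat(AF lock)| = |{Ack, Load, Grant, Err, Send, Store, Reset}| = 7.

7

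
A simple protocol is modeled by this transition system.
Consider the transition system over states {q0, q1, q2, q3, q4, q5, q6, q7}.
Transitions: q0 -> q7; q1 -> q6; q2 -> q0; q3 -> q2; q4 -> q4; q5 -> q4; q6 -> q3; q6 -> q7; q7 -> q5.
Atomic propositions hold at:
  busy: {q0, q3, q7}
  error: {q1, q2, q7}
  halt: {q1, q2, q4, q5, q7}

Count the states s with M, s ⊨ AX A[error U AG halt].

4

AG halt: greatest fixpoint, start Z0 = {q1, q2, q4, q5, q7}, keep only states in Sat with every successor in Z. Z1 = {q4, q5, q7}; fixed.
Sat(AG halt) = {q4, q5, q7}
A[error U AG halt]: least fixpoint, start Z0 = Sat(AG halt) = {q4, q5, q7}, add states in Sat(error) with every successor in Z. Already a fixed point.
Sat(A[error U AG halt]) = {q4, q5, q7}
Sat(AX A[error U AG halt]) = {s : every successor in {q4, q5, q7}} = {q0, q4, q5, q7}
|Sat(AX A[error U AG halt])| = |{q0, q4, q5, q7}| = 4.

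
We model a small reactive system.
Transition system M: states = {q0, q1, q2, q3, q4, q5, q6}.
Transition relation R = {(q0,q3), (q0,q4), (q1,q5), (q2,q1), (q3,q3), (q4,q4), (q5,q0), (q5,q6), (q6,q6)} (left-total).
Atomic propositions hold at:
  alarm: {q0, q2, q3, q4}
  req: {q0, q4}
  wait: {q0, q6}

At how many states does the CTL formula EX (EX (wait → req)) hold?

6

Sat(wait → req) = {q0, q1, q2, q3, q4, q5}
Sat(EX (wait → req)) = {s : some successor in {q0, q1, q2, q3, q4, q5}} = {q0, q1, q2, q3, q4, q5}
Sat(EX (EX (wait → req))) = {s : some successor in {q0, q1, q2, q3, q4, q5}} = {q0, q1, q2, q3, q4, q5}
|Sat(EX (EX (wait → req)))| = |{q0, q1, q2, q3, q4, q5}| = 6.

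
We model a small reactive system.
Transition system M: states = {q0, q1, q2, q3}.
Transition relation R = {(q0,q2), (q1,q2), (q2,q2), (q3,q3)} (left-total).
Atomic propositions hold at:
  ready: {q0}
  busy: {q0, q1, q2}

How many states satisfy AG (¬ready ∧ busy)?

2

Sat(¬ready) = {q1, q2, q3}
Sat(¬ready ∧ busy) = {q1, q2}
AG (¬ready ∧ busy): greatest fixpoint, start Z0 = {q1, q2}, keep only states in Sat with every successor in Z. Already a fixed point.
Sat(AG (¬ready ∧ busy)) = {q1, q2}
|Sat(AG (¬ready ∧ busy))| = |{q1, q2}| = 2.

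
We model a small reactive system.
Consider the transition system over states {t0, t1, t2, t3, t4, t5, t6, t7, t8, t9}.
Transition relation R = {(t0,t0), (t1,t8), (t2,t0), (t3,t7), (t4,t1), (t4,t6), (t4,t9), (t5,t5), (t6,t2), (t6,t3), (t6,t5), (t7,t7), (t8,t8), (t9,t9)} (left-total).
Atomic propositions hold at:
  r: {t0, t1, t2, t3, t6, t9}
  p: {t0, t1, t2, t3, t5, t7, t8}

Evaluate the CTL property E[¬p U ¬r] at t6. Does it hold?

Sat(¬p) = {t4, t6, t9}
Sat(¬r) = {t4, t5, t7, t8}
E[¬p U ¬r]: least fixpoint, start Z0 = Sat(¬r) = {t4, t5, t7, t8}, add states in Sat(¬p) with some successor in Z. Z1 = {t4, t5, t6, t7, t8}; fixed.
Sat(E[¬p U ¬r]) = {t4, t5, t6, t7, t8}
t6 ∈ Sat(E[¬p U ¬r]) = {t4, t5, t6, t7, t8}, so the formula holds at t6.

Yes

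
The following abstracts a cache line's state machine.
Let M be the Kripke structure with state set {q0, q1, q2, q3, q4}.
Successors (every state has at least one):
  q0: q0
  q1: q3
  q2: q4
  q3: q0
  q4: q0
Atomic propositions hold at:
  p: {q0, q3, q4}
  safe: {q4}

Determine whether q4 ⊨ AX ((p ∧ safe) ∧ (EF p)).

No

Sat(p ∧ safe) = {q4}
EF p: least fixpoint, start Z0 = {q0, q3, q4}, add states with some successor in Z. Z1 = {q0, q1, q2, q3, q4}; fixed.
Sat(EF p) = {q0, q1, q2, q3, q4}
Sat((p ∧ safe) ∧ (EF p)) = {q4}
Sat(AX ((p ∧ safe) ∧ (EF p))) = {s : every successor in {q4}} = {q2}
q4 ∉ Sat(AX ((p ∧ safe) ∧ (EF p))) = {q2}, so the formula does not hold at q4.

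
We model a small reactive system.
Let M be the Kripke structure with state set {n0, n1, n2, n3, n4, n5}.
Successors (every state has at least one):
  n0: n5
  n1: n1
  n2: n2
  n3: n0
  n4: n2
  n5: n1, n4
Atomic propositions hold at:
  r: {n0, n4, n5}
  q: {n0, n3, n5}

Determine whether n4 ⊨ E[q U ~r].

No

Sat(~r) = {n1, n2, n3}
E[q U ~r]: least fixpoint, start Z0 = Sat(~r) = {n1, n2, n3}, add states in Sat(q) with some successor in Z. Z1 = {n1, n2, n3, n5}; Z2 = {n0, n1, n2, n3, n5}; fixed.
Sat(E[q U ~r]) = {n0, n1, n2, n3, n5}
n4 ∉ Sat(E[q U ~r]) = {n0, n1, n2, n3, n5}, so the formula does not hold at n4.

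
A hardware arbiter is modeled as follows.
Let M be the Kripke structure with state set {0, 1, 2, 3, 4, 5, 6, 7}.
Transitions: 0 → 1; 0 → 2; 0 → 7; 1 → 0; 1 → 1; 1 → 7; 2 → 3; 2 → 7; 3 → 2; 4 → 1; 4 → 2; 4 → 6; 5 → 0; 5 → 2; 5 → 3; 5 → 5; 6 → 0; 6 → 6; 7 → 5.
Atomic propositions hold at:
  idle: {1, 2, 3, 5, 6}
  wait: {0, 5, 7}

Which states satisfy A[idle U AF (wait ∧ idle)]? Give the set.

{5, 7}

Sat(wait ∧ idle) = {5}
AF (wait ∧ idle): least fixpoint, start Z0 = {5}, add states with every successor in Z. Z1 = {5, 7}; fixed.
Sat(AF (wait ∧ idle)) = {5, 7}
A[idle U AF (wait ∧ idle)]: least fixpoint, start Z0 = Sat(AF (wait ∧ idle)) = {5, 7}, add states in Sat(idle) with every successor in Z. Already a fixed point.
Sat(A[idle U AF (wait ∧ idle)]) = {5, 7}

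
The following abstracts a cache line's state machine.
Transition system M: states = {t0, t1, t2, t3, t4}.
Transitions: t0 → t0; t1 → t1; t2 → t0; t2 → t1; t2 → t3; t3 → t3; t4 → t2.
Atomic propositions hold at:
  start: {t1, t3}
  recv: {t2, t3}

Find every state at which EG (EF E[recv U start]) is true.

{t1, t2, t3, t4}

E[recv U start]: least fixpoint, start Z0 = Sat(start) = {t1, t3}, add states in Sat(recv) with some successor in Z. Z1 = {t1, t2, t3}; fixed.
Sat(E[recv U start]) = {t1, t2, t3}
EF E[recv U start]: least fixpoint, start Z0 = {t1, t2, t3}, add states with some successor in Z. Z1 = {t1, t2, t3, t4}; fixed.
Sat(EF E[recv U start]) = {t1, t2, t3, t4}
EG (EF E[recv U start]): greatest fixpoint, start Z0 = {t1, t2, t3, t4}, keep only states in Sat with some successor in Z. Already a fixed point.
Sat(EG (EF E[recv U start])) = {t1, t2, t3, t4}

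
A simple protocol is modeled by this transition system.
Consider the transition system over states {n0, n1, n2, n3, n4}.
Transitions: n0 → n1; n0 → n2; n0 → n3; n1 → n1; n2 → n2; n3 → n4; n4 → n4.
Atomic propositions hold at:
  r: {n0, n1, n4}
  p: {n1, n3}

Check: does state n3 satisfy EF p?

EF p: least fixpoint, start Z0 = {n1, n3}, add states with some successor in Z. Z1 = {n0, n1, n3}; fixed.
Sat(EF p) = {n0, n1, n3}
n3 ∈ Sat(EF p) = {n0, n1, n3}, so the formula holds at n3.

Yes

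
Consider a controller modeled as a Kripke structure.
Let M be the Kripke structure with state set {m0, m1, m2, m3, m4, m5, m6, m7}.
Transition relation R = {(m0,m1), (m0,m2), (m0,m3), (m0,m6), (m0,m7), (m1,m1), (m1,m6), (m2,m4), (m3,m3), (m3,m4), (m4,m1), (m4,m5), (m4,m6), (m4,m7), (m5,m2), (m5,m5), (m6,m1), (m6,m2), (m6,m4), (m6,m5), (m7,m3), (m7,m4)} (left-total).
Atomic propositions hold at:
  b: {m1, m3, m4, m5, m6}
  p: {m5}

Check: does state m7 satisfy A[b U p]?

A[b U p]: least fixpoint, start Z0 = Sat(p) = {m5}, add states in Sat(b) with every successor in Z. Already a fixed point.
Sat(A[b U p]) = {m5}
m7 ∉ Sat(A[b U p]) = {m5}, so the formula does not hold at m7.

No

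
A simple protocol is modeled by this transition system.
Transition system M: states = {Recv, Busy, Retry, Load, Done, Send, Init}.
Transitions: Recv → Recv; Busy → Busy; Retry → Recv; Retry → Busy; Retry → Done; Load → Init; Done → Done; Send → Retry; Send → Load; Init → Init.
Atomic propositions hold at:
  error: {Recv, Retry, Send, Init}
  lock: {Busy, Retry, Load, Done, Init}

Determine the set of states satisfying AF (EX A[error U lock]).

A[error U lock]: least fixpoint, start Z0 = Sat(lock) = {Busy, Retry, Load, Done, Init}, add states in Sat(error) with every successor in Z. Z1 = {Busy, Retry, Load, Done, Send, Init}; fixed.
Sat(A[error U lock]) = {Busy, Retry, Load, Done, Send, Init}
Sat(EX A[error U lock]) = {s : some successor in {Busy, Retry, Load, Done, Send, Init}} = {Busy, Retry, Load, Done, Send, Init}
AF (EX A[error U lock]): least fixpoint, start Z0 = {Busy, Retry, Load, Done, Send, Init}, add states with every successor in Z. Already a fixed point.
Sat(AF (EX A[error U lock])) = {Busy, Retry, Load, Done, Send, Init}

{Busy, Retry, Load, Done, Send, Init}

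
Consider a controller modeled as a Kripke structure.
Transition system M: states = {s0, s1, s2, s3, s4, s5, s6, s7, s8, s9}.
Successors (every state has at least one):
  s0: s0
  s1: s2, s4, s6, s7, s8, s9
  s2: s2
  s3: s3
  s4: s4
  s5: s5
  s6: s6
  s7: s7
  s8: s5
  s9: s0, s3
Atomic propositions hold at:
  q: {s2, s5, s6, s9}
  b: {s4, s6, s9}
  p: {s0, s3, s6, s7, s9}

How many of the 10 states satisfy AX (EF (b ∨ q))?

Sat(b ∨ q) = {s2, s4, s5, s6, s9}
EF (b ∨ q): least fixpoint, start Z0 = {s2, s4, s5, s6, s9}, add states with some successor in Z. Z1 = {s1, s2, s4, s5, s6, s8, s9}; fixed.
Sat(EF (b ∨ q)) = {s1, s2, s4, s5, s6, s8, s9}
Sat(AX (EF (b ∨ q))) = {s : every successor in {s1, s2, s4, s5, s6, s8, s9}} = {s2, s4, s5, s6, s8}
|Sat(AX (EF (b ∨ q)))| = |{s2, s4, s5, s6, s8}| = 5.

5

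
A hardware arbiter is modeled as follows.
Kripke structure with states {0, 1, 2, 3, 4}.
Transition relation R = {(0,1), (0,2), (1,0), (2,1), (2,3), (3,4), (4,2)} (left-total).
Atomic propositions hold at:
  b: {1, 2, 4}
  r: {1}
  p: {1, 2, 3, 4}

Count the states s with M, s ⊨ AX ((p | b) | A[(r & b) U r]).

Sat(p | b) = {1, 2, 3, 4}
Sat(r & b) = {1}
A[(r & b) U r]: least fixpoint, start Z0 = Sat(r) = {1}, add states in Sat(r & b) with every successor in Z. Already a fixed point.
Sat(A[(r & b) U r]) = {1}
Sat((p | b) | A[(r & b) U r]) = {1, 2, 3, 4}
Sat(AX ((p | b) | A[(r & b) U r])) = {s : every successor in {1, 2, 3, 4}} = {0, 2, 3, 4}
|Sat(AX ((p | b) | A[(r & b) U r]))| = |{0, 2, 3, 4}| = 4.

4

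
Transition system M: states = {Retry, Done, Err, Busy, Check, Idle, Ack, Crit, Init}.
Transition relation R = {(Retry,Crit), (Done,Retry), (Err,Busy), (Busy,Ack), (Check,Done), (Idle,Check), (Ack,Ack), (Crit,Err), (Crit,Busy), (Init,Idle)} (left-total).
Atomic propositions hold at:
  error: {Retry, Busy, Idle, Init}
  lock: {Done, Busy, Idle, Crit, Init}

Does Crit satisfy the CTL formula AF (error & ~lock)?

No

Sat(~lock) = {Retry, Err, Check, Ack}
Sat(error & ~lock) = {Retry}
AF (error & ~lock): least fixpoint, start Z0 = {Retry}, add states with every successor in Z. Z1 = {Retry, Done}; Z2 = {Retry, Done, Check}; Z3 = {Retry, Done, Check, Idle}; Z4 = {Retry, Done, Check, Idle, Init}; fixed.
Sat(AF (error & ~lock)) = {Retry, Done, Check, Idle, Init}
Crit ∉ Sat(AF (error & ~lock)) = {Retry, Done, Check, Idle, Init}, so the formula does not hold at Crit.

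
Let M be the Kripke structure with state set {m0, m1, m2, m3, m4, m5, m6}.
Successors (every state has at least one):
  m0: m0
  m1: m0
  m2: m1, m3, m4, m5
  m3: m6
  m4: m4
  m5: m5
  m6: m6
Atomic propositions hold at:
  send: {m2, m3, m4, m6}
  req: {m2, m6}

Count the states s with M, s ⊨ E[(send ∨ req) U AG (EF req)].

3

Sat(send ∨ req) = {m2, m3, m4, m6}
EF req: least fixpoint, start Z0 = {m2, m6}, add states with some successor in Z. Z1 = {m2, m3, m6}; fixed.
Sat(EF req) = {m2, m3, m6}
AG (EF req): greatest fixpoint, start Z0 = {m2, m3, m6}, keep only states in Sat with every successor in Z. Z1 = {m3, m6}; fixed.
Sat(AG (EF req)) = {m3, m6}
E[(send ∨ req) U AG (EF req)]: least fixpoint, start Z0 = Sat(AG (EF req)) = {m3, m6}, add states in Sat(send ∨ req) with some successor in Z. Z1 = {m2, m3, m6}; fixed.
Sat(E[(send ∨ req) U AG (EF req)]) = {m2, m3, m6}
|Sat(E[(send ∨ req) U AG (EF req)])| = |{m2, m3, m6}| = 3.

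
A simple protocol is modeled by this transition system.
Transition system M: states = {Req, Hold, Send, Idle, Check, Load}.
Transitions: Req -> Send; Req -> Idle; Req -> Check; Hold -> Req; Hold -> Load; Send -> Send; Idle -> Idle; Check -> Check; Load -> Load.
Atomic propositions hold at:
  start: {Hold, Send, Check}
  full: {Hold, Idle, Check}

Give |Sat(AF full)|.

3

AF full: least fixpoint, start Z0 = {Hold, Idle, Check}, add states with every successor in Z. Already a fixed point.
Sat(AF full) = {Hold, Idle, Check}
|Sat(AF full)| = |{Hold, Idle, Check}| = 3.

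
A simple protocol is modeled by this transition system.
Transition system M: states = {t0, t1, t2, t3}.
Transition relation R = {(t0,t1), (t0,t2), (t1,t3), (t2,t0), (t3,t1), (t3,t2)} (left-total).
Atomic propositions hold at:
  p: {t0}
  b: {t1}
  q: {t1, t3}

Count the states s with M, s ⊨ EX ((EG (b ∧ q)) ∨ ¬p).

3

Sat(b ∧ q) = {t1}
EG (b ∧ q): greatest fixpoint, start Z0 = {t1}, keep only states in Sat with some successor in Z. Z1 = ∅; fixed.
Sat(EG (b ∧ q)) = ∅
Sat(¬p) = {t1, t2, t3}
Sat((EG (b ∧ q)) ∨ ¬p) = {t1, t2, t3}
Sat(EX ((EG (b ∧ q)) ∨ ¬p)) = {s : some successor in {t1, t2, t3}} = {t0, t1, t3}
|Sat(EX ((EG (b ∧ q)) ∨ ¬p))| = |{t0, t1, t3}| = 3.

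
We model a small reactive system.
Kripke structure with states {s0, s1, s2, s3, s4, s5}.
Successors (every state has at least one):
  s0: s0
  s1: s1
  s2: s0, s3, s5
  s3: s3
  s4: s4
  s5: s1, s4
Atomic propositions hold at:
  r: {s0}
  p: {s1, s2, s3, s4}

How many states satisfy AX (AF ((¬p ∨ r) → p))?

Sat(¬p) = {s0, s5}
Sat(¬p ∨ r) = {s0, s5}
Sat((¬p ∨ r) → p) = {s1, s2, s3, s4}
AF ((¬p ∨ r) → p): least fixpoint, start Z0 = {s1, s2, s3, s4}, add states with every successor in Z. Z1 = {s1, s2, s3, s4, s5}; fixed.
Sat(AF ((¬p ∨ r) → p)) = {s1, s2, s3, s4, s5}
Sat(AX (AF ((¬p ∨ r) → p))) = {s : every successor in {s1, s2, s3, s4, s5}} = {s1, s3, s4, s5}
|Sat(AX (AF ((¬p ∨ r) → p)))| = |{s1, s3, s4, s5}| = 4.

4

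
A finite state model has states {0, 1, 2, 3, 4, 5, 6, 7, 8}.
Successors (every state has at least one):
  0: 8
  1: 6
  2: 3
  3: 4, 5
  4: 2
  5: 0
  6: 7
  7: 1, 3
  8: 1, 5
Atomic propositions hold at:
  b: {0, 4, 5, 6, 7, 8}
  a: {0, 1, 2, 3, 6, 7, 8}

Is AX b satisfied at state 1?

Yes

Sat(AX b) = {s : every successor in {0, 4, 5, 6, 7, 8}} = {0, 1, 3, 5, 6}
1 ∈ Sat(AX b) = {0, 1, 3, 5, 6}, so the formula holds at 1.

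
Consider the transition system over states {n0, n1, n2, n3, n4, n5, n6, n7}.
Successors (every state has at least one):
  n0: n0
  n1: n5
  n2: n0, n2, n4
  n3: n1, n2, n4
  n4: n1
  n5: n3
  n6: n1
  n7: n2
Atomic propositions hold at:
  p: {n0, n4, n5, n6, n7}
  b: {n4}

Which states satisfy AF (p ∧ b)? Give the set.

Sat(p ∧ b) = {n4}
AF (p ∧ b): least fixpoint, start Z0 = {n4}, add states with every successor in Z. Already a fixed point.
Sat(AF (p ∧ b)) = {n4}

{n4}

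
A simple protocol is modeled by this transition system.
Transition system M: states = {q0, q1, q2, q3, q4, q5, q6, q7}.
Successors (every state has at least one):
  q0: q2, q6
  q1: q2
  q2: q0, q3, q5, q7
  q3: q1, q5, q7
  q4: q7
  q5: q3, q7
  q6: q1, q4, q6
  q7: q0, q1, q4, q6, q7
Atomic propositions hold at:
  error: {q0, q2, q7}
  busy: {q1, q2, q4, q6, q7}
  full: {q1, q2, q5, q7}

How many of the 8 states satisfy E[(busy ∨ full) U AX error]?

Sat(busy ∨ full) = {q1, q2, q4, q5, q6, q7}
Sat(AX error) = {s : every successor in {q0, q2, q7}} = {q1, q4}
E[(busy ∨ full) U AX error]: least fixpoint, start Z0 = Sat(AX error) = {q1, q4}, add states in Sat(busy ∨ full) with some successor in Z. Z1 = {q1, q4, q6, q7}; Z2 = {q1, q2, q4, q5, q6, q7}; fixed.
Sat(E[(busy ∨ full) U AX error]) = {q1, q2, q4, q5, q6, q7}
|Sat(E[(busy ∨ full) U AX error])| = |{q1, q2, q4, q5, q6, q7}| = 6.

6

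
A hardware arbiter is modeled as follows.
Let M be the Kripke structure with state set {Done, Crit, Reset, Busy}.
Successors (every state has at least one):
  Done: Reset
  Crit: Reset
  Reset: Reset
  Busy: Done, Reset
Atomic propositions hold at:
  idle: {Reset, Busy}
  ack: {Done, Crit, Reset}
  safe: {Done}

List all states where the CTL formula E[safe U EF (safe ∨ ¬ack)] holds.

{Done, Busy}

Sat(¬ack) = {Busy}
Sat(safe ∨ ¬ack) = {Done, Busy}
EF (safe ∨ ¬ack): least fixpoint, start Z0 = {Done, Busy}, add states with some successor in Z. Already a fixed point.
Sat(EF (safe ∨ ¬ack)) = {Done, Busy}
E[safe U EF (safe ∨ ¬ack)]: least fixpoint, start Z0 = Sat(EF (safe ∨ ¬ack)) = {Done, Busy}, add states in Sat(safe) with some successor in Z. Already a fixed point.
Sat(E[safe U EF (safe ∨ ¬ack)]) = {Done, Busy}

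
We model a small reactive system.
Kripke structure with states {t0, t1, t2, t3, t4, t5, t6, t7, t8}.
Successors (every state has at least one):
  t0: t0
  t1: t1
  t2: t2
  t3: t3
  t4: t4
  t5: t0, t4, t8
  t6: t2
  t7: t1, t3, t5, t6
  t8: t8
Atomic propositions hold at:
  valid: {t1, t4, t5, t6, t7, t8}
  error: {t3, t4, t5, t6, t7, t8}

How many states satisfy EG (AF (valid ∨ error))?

6

Sat(valid ∨ error) = {t1, t3, t4, t5, t6, t7, t8}
AF (valid ∨ error): least fixpoint, start Z0 = {t1, t3, t4, t5, t6, t7, t8}, add states with every successor in Z. Already a fixed point.
Sat(AF (valid ∨ error)) = {t1, t3, t4, t5, t6, t7, t8}
EG (AF (valid ∨ error)): greatest fixpoint, start Z0 = {t1, t3, t4, t5, t6, t7, t8}, keep only states in Sat with some successor in Z. Z1 = {t1, t3, t4, t5, t7, t8}; fixed.
Sat(EG (AF (valid ∨ error))) = {t1, t3, t4, t5, t7, t8}
|Sat(EG (AF (valid ∨ error)))| = |{t1, t3, t4, t5, t7, t8}| = 6.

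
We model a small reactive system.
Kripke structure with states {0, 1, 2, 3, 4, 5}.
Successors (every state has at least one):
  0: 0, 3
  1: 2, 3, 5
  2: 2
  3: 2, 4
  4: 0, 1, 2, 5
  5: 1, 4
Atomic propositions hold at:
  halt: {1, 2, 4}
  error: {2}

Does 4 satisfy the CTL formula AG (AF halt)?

AF halt: least fixpoint, start Z0 = {1, 2, 4}, add states with every successor in Z. Z1 = {1, 2, 3, 4, 5}; fixed.
Sat(AF halt) = {1, 2, 3, 4, 5}
AG (AF halt): greatest fixpoint, start Z0 = {1, 2, 3, 4, 5}, keep only states in Sat with every successor in Z. Z1 = {1, 2, 3, 5}; Z2 = {1, 2}; Z3 = {2}; fixed.
Sat(AG (AF halt)) = {2}
4 ∉ Sat(AG (AF halt)) = {2}, so the formula does not hold at 4.

No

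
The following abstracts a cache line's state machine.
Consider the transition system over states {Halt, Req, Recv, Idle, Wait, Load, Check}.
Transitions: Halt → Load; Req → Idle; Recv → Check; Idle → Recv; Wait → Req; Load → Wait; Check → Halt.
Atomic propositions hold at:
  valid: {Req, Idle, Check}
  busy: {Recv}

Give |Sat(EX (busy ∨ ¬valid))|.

Sat(¬valid) = {Halt, Recv, Wait, Load}
Sat(busy ∨ ¬valid) = {Halt, Recv, Wait, Load}
Sat(EX (busy ∨ ¬valid)) = {s : some successor in {Halt, Recv, Wait, Load}} = {Halt, Idle, Load, Check}
|Sat(EX (busy ∨ ¬valid))| = |{Halt, Idle, Load, Check}| = 4.

4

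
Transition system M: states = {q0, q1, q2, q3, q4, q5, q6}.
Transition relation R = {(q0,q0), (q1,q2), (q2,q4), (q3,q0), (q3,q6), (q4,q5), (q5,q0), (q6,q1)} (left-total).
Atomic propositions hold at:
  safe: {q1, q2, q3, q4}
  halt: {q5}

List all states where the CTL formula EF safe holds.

EF safe: least fixpoint, start Z0 = {q1, q2, q3, q4}, add states with some successor in Z. Z1 = {q1, q2, q3, q4, q6}; fixed.
Sat(EF safe) = {q1, q2, q3, q4, q6}

{q1, q2, q3, q4, q6}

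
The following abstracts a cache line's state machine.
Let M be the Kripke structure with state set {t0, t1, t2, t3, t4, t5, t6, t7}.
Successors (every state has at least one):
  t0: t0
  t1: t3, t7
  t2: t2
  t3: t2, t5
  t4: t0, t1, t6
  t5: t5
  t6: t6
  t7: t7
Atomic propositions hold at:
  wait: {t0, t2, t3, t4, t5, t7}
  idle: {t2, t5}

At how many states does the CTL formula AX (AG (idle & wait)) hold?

Sat(idle & wait) = {t2, t5}
AG (idle & wait): greatest fixpoint, start Z0 = {t2, t5}, keep only states in Sat with every successor in Z. Already a fixed point.
Sat(AG (idle & wait)) = {t2, t5}
Sat(AX (AG (idle & wait))) = {s : every successor in {t2, t5}} = {t2, t3, t5}
|Sat(AX (AG (idle & wait)))| = |{t2, t3, t5}| = 3.

3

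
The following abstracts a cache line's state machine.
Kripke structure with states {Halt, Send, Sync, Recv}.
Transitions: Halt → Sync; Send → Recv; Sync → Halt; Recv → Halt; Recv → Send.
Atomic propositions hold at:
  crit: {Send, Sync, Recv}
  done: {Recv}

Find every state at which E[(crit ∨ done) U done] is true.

{Send, Recv}

Sat(crit ∨ done) = {Send, Sync, Recv}
E[(crit ∨ done) U done]: least fixpoint, start Z0 = Sat(done) = {Recv}, add states in Sat(crit ∨ done) with some successor in Z. Z1 = {Send, Recv}; fixed.
Sat(E[(crit ∨ done) U done]) = {Send, Recv}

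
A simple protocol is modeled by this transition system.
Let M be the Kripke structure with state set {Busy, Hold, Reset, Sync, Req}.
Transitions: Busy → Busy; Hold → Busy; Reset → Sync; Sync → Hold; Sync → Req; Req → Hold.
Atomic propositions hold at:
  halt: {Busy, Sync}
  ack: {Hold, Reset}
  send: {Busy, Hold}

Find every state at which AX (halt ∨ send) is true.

{Busy, Hold, Reset, Req}

Sat(halt ∨ send) = {Busy, Hold, Sync}
Sat(AX (halt ∨ send)) = {s : every successor in {Busy, Hold, Sync}} = {Busy, Hold, Reset, Req}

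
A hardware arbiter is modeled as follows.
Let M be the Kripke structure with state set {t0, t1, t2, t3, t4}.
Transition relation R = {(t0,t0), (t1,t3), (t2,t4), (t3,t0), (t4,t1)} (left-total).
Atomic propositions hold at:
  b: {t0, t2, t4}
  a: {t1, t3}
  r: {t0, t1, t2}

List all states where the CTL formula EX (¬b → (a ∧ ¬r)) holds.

Sat(¬b) = {t1, t3}
Sat(¬r) = {t3, t4}
Sat(a ∧ ¬r) = {t3}
Sat(¬b → (a ∧ ¬r)) = {t0, t2, t3, t4}
Sat(EX (¬b → (a ∧ ¬r))) = {s : some successor in {t0, t2, t3, t4}} = {t0, t1, t2, t3}

{t0, t1, t2, t3}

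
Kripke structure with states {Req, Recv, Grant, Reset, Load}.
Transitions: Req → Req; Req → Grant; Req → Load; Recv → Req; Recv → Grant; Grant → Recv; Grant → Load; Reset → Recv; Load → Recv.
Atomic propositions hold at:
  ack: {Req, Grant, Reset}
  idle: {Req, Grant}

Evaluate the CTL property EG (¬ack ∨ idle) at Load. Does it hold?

Sat(¬ack) = {Recv, Load}
Sat(¬ack ∨ idle) = {Req, Recv, Grant, Load}
EG (¬ack ∨ idle): greatest fixpoint, start Z0 = {Req, Recv, Grant, Load}, keep only states in Sat with some successor in Z. Already a fixed point.
Sat(EG (¬ack ∨ idle)) = {Req, Recv, Grant, Load}
Load ∈ Sat(EG (¬ack ∨ idle)) = {Req, Recv, Grant, Load}, so the formula holds at Load.

Yes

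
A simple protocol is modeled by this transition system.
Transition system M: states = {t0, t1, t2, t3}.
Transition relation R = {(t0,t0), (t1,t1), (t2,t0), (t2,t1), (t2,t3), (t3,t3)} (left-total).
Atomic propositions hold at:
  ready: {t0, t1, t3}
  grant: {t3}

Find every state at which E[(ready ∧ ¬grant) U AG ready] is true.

Sat(¬grant) = {t0, t1, t2}
Sat(ready ∧ ¬grant) = {t0, t1}
AG ready: greatest fixpoint, start Z0 = {t0, t1, t3}, keep only states in Sat with every successor in Z. Already a fixed point.
Sat(AG ready) = {t0, t1, t3}
E[(ready ∧ ¬grant) U AG ready]: least fixpoint, start Z0 = Sat(AG ready) = {t0, t1, t3}, add states in Sat(ready ∧ ¬grant) with some successor in Z. Already a fixed point.
Sat(E[(ready ∧ ¬grant) U AG ready]) = {t0, t1, t3}

{t0, t1, t3}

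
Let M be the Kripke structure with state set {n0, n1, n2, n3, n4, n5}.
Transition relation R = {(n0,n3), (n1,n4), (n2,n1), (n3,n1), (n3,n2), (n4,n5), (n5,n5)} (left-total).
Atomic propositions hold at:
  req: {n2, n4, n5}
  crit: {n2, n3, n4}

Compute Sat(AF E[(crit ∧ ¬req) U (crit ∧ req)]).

Sat(¬req) = {n0, n1, n3}
Sat(crit ∧ ¬req) = {n3}
Sat(crit ∧ req) = {n2, n4}
E[(crit ∧ ¬req) U (crit ∧ req)]: least fixpoint, start Z0 = Sat((crit ∧ req)) = {n2, n4}, add states in Sat(crit ∧ ¬req) with some successor in Z. Z1 = {n2, n3, n4}; fixed.
Sat(E[(crit ∧ ¬req) U (crit ∧ req)]) = {n2, n3, n4}
AF E[(crit ∧ ¬req) U (crit ∧ req)]: least fixpoint, start Z0 = {n2, n3, n4}, add states with every successor in Z. Z1 = {n0, n1, n2, n3, n4}; fixed.
Sat(AF E[(crit ∧ ¬req) U (crit ∧ req)]) = {n0, n1, n2, n3, n4}

{n0, n1, n2, n3, n4}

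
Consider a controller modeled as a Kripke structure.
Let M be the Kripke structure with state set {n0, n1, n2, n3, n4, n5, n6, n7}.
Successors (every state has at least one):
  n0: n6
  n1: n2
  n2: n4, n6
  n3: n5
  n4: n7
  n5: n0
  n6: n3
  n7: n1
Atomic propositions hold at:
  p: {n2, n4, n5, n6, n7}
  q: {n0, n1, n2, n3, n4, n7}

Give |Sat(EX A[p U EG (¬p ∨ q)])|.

4

Sat(¬p) = {n0, n1, n3}
Sat(¬p ∨ q) = {n0, n1, n2, n3, n4, n7}
EG (¬p ∨ q): greatest fixpoint, start Z0 = {n0, n1, n2, n3, n4, n7}, keep only states in Sat with some successor in Z. Z1 = {n1, n2, n4, n7}; fixed.
Sat(EG (¬p ∨ q)) = {n1, n2, n4, n7}
A[p U EG (¬p ∨ q)]: least fixpoint, start Z0 = Sat(EG (¬p ∨ q)) = {n1, n2, n4, n7}, add states in Sat(p) with every successor in Z. Already a fixed point.
Sat(A[p U EG (¬p ∨ q)]) = {n1, n2, n4, n7}
Sat(EX A[p U EG (¬p ∨ q)]) = {s : some successor in {n1, n2, n4, n7}} = {n1, n2, n4, n7}
|Sat(EX A[p U EG (¬p ∨ q)])| = |{n1, n2, n4, n7}| = 4.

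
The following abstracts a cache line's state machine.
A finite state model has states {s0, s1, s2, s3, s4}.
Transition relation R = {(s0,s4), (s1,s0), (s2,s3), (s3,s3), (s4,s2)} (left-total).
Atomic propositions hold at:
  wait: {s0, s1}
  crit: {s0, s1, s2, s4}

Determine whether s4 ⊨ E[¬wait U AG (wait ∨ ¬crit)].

Yes

Sat(¬wait) = {s2, s3, s4}
Sat(¬crit) = {s3}
Sat(wait ∨ ¬crit) = {s0, s1, s3}
AG (wait ∨ ¬crit): greatest fixpoint, start Z0 = {s0, s1, s3}, keep only states in Sat with every successor in Z. Z1 = {s1, s3}; Z2 = {s3}; fixed.
Sat(AG (wait ∨ ¬crit)) = {s3}
E[¬wait U AG (wait ∨ ¬crit)]: least fixpoint, start Z0 = Sat(AG (wait ∨ ¬crit)) = {s3}, add states in Sat(¬wait) with some successor in Z. Z1 = {s2, s3}; Z2 = {s2, s3, s4}; fixed.
Sat(E[¬wait U AG (wait ∨ ¬crit)]) = {s2, s3, s4}
s4 ∈ Sat(E[¬wait U AG (wait ∨ ¬crit)]) = {s2, s3, s4}, so the formula holds at s4.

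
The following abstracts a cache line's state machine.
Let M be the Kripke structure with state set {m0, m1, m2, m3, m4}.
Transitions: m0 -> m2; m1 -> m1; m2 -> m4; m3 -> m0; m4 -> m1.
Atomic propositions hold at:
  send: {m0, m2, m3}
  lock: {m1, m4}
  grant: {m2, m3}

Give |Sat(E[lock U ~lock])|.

3

Sat(~lock) = {m0, m2, m3}
E[lock U ~lock]: least fixpoint, start Z0 = Sat(~lock) = {m0, m2, m3}, add states in Sat(lock) with some successor in Z. Already a fixed point.
Sat(E[lock U ~lock]) = {m0, m2, m3}
|Sat(E[lock U ~lock])| = |{m0, m2, m3}| = 3.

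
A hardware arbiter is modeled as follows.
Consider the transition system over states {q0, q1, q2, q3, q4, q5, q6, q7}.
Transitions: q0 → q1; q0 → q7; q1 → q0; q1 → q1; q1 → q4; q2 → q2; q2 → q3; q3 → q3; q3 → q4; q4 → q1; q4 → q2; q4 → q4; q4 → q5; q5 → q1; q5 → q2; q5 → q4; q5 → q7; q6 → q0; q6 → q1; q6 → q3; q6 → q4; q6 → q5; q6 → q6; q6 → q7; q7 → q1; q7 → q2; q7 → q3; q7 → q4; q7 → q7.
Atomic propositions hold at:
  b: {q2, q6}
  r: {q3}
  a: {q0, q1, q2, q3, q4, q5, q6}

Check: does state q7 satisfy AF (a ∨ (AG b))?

No

AG b: greatest fixpoint, start Z0 = {q2, q6}, keep only states in Sat with every successor in Z. Z1 = ∅; fixed.
Sat(AG b) = ∅
Sat(a ∨ (AG b)) = {q0, q1, q2, q3, q4, q5, q6}
AF (a ∨ (AG b)): least fixpoint, start Z0 = {q0, q1, q2, q3, q4, q5, q6}, add states with every successor in Z. Already a fixed point.
Sat(AF (a ∨ (AG b))) = {q0, q1, q2, q3, q4, q5, q6}
q7 ∉ Sat(AF (a ∨ (AG b))) = {q0, q1, q2, q3, q4, q5, q6}, so the formula does not hold at q7.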